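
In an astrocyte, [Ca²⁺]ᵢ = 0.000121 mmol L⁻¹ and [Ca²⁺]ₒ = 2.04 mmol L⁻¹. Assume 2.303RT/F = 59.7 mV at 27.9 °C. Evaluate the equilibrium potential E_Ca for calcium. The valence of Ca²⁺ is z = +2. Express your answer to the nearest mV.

E = (59.7/z) · log₁₀([Ca²⁺]_out/[Ca²⁺]_in) with z = +2.
= (59.7/2) · log₁₀(2.04/0.000121) = 29.85 · log₁₀(1.686e+04)
= 29.85 · (4.2268) = 126.17 mV

126 mV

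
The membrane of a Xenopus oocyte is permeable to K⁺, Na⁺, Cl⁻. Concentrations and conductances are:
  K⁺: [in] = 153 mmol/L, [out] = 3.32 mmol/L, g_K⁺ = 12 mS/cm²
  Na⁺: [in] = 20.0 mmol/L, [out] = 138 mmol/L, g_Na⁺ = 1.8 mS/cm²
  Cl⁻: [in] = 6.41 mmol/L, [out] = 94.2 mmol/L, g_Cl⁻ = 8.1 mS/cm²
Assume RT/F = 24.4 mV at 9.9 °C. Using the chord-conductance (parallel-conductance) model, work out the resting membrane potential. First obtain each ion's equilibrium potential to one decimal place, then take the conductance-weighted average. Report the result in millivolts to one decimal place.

E_K⁺ = (24.4/1)·ln(3.32/153) = -93.5 mV
E_Na⁺ = (24.4/1)·ln(138/20.0) = 47.1 mV
E_Cl⁻ = (24.4/-1)·ln(94.2/6.41) = -65.6 mV
Vm = (Σ gᵢEᵢ)/(Σ gᵢ) = (12·-93.5 + 1.8·47.1 + 8.1·-65.6) / (12 + 1.8 + 8.1)
= -1568.58 / 21.9 = -71.62 mV

-71.6 mV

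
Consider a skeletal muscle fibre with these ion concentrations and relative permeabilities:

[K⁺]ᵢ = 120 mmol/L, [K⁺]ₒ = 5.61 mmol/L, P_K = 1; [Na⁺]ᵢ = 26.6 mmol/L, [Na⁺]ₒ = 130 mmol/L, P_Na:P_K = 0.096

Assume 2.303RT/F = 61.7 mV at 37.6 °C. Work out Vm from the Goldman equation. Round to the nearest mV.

-51 mV

Vm = 61.7 · log₁₀[(Σ P·[cation]ₒ + Σ P·[anion]ᵢ) / (Σ P·[cation]ᵢ + Σ P·[anion]ₒ)]
Numerator = 1×5.61 + 0.096×130 = 18.09
Denominator = 1×120 + 0.096×26.6 = 122.6
Vm = 61.7 · log₁₀(0.14761) = 61.7 × (-0.8309) = -51.27 mV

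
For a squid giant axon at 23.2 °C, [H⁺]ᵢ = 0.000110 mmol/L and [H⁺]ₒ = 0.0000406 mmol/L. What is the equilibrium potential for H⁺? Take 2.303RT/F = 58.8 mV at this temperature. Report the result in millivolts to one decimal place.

-25.5 mV

E = (58.8/z) · log₁₀([H⁺]_out/[H⁺]_in) with z = +1.
= (58.8/1) · log₁₀(0.0000406/0.000110) = 58.80 · log₁₀(0.3691)
= 58.80 · (-0.4329) = -25.45 mV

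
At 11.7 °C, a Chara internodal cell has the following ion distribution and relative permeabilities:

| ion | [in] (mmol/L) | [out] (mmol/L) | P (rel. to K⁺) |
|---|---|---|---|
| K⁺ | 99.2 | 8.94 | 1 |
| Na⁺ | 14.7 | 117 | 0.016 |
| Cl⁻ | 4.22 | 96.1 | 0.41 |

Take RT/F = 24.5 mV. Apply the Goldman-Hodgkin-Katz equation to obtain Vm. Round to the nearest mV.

Vm = 24.5 · ln[(Σ P·[cation]ₒ + Σ P·[anion]ᵢ) / (Σ P·[cation]ᵢ + Σ P·[anion]ₒ)]
Numerator = 1×8.94 + 0.016×117 + 0.41×4.22 = 12.54
Denominator = 1×99.2 + 0.016×14.7 + 0.41×96.1 = 138.8
Vm = 24.5 · ln(0.090338) = 24.5 × (-2.4042) = -58.90 mV

-59 mV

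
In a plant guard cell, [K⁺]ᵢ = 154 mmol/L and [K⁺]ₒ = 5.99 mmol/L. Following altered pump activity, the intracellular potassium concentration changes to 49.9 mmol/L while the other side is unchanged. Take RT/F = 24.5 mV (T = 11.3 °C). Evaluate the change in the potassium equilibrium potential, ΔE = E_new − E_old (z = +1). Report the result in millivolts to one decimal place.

27.6 mV

E_old = (24.5/1)·ln(5.99/154) = -79.55 mV
E_new = (24.5/1)·ln(5.99/49.9) = -51.94 mV
ΔE = -51.94 − (-79.55) = 27.61 mV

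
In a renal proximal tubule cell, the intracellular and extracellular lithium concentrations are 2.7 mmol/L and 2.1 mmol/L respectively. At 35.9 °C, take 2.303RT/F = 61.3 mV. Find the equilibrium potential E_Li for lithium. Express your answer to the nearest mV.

-7 mV

E = (61.3/z) · log₁₀([Li⁺]_out/[Li⁺]_in) with z = +1.
= (61.3/1) · log₁₀(2.1/2.7) = 61.30 · log₁₀(0.7778)
= 61.30 · (-0.1091) = -6.69 mV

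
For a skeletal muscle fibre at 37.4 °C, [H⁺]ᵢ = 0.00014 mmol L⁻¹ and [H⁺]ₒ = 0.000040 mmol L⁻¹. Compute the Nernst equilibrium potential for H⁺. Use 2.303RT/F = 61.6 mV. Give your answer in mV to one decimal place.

-33.5 mV

E = (61.6/z) · log₁₀([H⁺]_out/[H⁺]_in) with z = +1.
= (61.6/1) · log₁₀(0.000040/0.00014) = 61.60 · log₁₀(0.2857)
= 61.60 · (-0.5441) = -33.51 mV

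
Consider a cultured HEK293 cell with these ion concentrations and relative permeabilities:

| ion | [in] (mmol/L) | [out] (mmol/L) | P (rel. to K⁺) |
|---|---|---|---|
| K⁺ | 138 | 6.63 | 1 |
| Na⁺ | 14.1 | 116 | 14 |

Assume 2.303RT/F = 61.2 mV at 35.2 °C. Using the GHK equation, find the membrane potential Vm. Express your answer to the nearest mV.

Vm = 61.2 · log₁₀[(Σ P·[cation]ₒ + Σ P·[anion]ᵢ) / (Σ P·[cation]ᵢ + Σ P·[anion]ₒ)]
Numerator = 1×6.63 + 14×116 = 1631
Denominator = 1×138 + 14×14.1 = 335.4
Vm = 61.2 · log₁₀(4.8617) = 61.2 × (0.6868) = 42.03 mV

42 mV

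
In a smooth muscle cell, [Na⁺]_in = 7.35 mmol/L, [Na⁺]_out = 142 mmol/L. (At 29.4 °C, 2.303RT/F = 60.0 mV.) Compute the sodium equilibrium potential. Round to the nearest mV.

77 mV

E = (60.0/z) · log₁₀([Na⁺]_out/[Na⁺]_in) with z = +1.
= (60.0/1) · log₁₀(142/7.35) = 60.00 · log₁₀(19.32)
= 60.00 · (1.2860) = 77.16 mV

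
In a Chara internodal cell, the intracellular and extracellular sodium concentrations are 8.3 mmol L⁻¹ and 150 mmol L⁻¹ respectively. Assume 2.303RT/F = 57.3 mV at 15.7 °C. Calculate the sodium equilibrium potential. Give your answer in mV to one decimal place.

72.0 mV

E = (57.3/z) · log₁₀([Na⁺]_out/[Na⁺]_in) with z = +1.
= (57.3/1) · log₁₀(150/8.3) = 57.30 · log₁₀(18.07)
= 57.30 · (1.2570) = 72.03 mV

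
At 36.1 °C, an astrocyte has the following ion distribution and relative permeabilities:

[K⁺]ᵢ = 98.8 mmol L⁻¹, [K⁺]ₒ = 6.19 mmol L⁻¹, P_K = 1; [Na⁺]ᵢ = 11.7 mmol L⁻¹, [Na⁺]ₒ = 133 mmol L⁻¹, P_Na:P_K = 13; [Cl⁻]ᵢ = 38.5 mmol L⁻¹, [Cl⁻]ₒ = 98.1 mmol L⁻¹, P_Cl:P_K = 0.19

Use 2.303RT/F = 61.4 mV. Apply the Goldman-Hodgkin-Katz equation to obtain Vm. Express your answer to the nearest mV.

Vm = 61.4 · log₁₀[(Σ P·[cation]ₒ + Σ P·[anion]ᵢ) / (Σ P·[cation]ᵢ + Σ P·[anion]ₒ)]
Numerator = 1×6.19 + 13×133 + 0.19×38.5 = 1743
Denominator = 1×98.8 + 13×11.7 + 0.19×98.1 = 269.5
Vm = 61.4 · log₁₀(6.4648) = 61.4 × (0.8106) = 49.77 mV

50 mV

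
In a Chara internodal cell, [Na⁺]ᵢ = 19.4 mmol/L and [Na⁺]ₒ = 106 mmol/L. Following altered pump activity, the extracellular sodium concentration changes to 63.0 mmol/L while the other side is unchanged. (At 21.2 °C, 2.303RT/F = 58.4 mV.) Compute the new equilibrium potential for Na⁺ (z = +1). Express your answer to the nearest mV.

30 mV

After the shift: [Na⁺]_out = 63.0, [Na⁺]_in = 19.4 mmol/L.
E_new = (58.4/1)·log₁₀(63.0/19.4) = 58.40 · (0.5115) = 29.87 mV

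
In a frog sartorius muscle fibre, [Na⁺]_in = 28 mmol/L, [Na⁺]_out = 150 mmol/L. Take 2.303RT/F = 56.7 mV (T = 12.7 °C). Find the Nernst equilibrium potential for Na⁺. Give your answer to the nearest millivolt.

E = (56.7/z) · log₁₀([Na⁺]_out/[Na⁺]_in) with z = +1.
= (56.7/1) · log₁₀(150/28) = 56.70 · log₁₀(5.357)
= 56.70 · (0.7289) = 41.33 mV

41 mV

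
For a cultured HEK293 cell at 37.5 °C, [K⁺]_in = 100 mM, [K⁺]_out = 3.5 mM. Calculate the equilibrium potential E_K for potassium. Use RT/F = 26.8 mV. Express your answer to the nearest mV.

-90 mV

E = (26.8/z) · ln([K⁺]_out/[K⁺]_in) with z = +1.
= (26.8/1) · ln(3.5/100) = 26.80 · ln(0.035)
= 26.80 · (-3.3524) = -89.84 mV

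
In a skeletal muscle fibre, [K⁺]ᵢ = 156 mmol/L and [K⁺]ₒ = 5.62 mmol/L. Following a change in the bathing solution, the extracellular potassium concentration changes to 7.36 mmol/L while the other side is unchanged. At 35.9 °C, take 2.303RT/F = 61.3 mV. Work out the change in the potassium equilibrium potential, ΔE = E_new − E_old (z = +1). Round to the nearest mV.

E_old = (61.3/1)·log₁₀(5.62/156) = -88.48 mV
E_new = (61.3/1)·log₁₀(7.36/156) = -81.30 mV
ΔE = -81.30 − (-88.48) = 7.18 mV

7 mV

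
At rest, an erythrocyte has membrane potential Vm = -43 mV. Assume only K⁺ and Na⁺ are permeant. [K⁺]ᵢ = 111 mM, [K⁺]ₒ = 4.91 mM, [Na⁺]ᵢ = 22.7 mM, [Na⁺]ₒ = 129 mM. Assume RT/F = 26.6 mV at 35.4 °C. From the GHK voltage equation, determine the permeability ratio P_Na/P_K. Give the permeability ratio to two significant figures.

0.14

Let α = P_Na/P_K. GHK: Vm = 26.6·ln[(Kₒ + α·Naₒ)/(Kᵢ + α·Naᵢ)].
e^(Vm/26.6) = e^(-43.0/26.6) = 0.19858
So 0.19858·(Kᵢ + α·Naᵢ) = Kₒ + α·Naₒ → α = (0.19858·111.0 − 4.91) / (129.0 − 0.19858·22.7)
α = (22.04 − 4.91) / (129.0 − 4.508) = 17.13/124.5 = 0.1376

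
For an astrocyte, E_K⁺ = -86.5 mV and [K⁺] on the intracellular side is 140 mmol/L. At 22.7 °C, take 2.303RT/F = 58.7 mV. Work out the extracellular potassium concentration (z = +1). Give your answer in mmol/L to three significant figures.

Nernst: E = (58.7/1) · log₁₀([out]/[in]), so log₁₀([out]/[in]) = -86.5 × 1 / 58.7 = -1.4736.
[out]/[in] = 10^(-1.4736) = 0.03361.
[out] = 0.03361 × 140 = 4.705 mmol/L.

4.70 mmol/L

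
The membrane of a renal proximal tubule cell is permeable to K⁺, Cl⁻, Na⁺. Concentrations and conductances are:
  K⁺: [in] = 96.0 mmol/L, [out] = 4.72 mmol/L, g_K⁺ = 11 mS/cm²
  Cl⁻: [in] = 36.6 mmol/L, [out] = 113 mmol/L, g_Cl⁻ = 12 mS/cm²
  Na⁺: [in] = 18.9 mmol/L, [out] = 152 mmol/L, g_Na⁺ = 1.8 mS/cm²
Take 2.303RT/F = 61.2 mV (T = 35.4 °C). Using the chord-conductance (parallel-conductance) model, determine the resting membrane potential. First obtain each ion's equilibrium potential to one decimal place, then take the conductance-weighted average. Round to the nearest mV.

E_K⁺ = (61.2/1)·log₁₀(4.72/96.0) = -80.1 mV
E_Cl⁻ = (61.2/-1)·log₁₀(113/36.6) = -30.0 mV
E_Na⁺ = (61.2/1)·log₁₀(152/18.9) = 55.4 mV
Vm = (Σ gᵢEᵢ)/(Σ gᵢ) = (11·-80.1 + 12·-30.0 + 1.8·55.4) / (11 + 12 + 1.8)
= -1141.38 / 24.8 = -46.02 mV

-46 mV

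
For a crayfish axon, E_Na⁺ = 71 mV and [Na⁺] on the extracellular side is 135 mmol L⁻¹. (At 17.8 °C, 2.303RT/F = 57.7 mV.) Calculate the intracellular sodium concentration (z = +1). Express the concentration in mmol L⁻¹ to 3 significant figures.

7.94 mmol L⁻¹

Nernst: E = (57.7/1) · log₁₀([out]/[in]), so log₁₀([out]/[in]) = 71.0 × 1 / 57.7 = 1.2305.
[out]/[in] = 10^(1.2305) = 17.
[in] = 135 / 17 = 7.94 mmol L⁻¹.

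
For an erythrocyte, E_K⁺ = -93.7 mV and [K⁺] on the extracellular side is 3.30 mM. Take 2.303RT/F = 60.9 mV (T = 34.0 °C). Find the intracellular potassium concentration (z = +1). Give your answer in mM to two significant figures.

110 mM

Nernst: E = (60.9/1) · log₁₀([out]/[in]), so log₁₀([out]/[in]) = -93.7 × 1 / 60.9 = -1.5386.
[out]/[in] = 10^(-1.5386) = 0.02893.
[in] = 3.30 / 0.02893 = 114.1 mM.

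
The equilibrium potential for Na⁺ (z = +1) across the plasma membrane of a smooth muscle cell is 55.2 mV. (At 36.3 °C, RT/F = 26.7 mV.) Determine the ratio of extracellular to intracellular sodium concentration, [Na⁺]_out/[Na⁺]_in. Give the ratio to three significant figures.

7.90

ln([out]/[in]) = E·z/(26.7) = 55.2 × 1 / 26.7 = 2.0674
[out]/[in] = e^(2.0674) = 7.904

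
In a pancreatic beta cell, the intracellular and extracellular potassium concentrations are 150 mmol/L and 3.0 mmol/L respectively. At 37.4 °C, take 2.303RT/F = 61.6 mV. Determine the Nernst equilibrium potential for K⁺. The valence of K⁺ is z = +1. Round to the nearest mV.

E = (61.6/z) · log₁₀([K⁺]_out/[K⁺]_in) with z = +1.
= (61.6/1) · log₁₀(3.0/150) = 61.60 · log₁₀(0.02)
= 61.60 · (-1.6990) = -104.66 mV

-105 mV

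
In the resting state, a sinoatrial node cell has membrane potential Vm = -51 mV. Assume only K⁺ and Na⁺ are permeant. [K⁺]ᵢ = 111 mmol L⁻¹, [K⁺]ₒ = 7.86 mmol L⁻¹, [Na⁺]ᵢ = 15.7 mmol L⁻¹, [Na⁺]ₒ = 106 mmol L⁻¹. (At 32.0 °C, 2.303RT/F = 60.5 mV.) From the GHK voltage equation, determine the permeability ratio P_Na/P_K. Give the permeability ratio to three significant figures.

Let α = P_Na/P_K. GHK: Vm = 60.5·log₁₀[(Kₒ + α·Naₒ)/(Kᵢ + α·Naᵢ)].
10^(Vm/60.5) = 10^(-51.0/60.5) = 0.14356
So 0.14356·(Kᵢ + α·Naᵢ) = Kₒ + α·Naₒ → α = (0.14356·111.0 − 7.86) / (106.0 − 0.14356·15.7)
α = (15.93 − 7.86) / (106.0 − 2.254) = 8.075/103.7 = 0.07783

0.0778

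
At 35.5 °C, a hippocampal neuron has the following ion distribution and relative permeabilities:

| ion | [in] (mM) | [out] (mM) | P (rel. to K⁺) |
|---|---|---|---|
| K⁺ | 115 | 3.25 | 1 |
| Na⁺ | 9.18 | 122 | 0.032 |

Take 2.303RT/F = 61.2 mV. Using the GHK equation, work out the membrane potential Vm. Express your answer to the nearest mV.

-74 mV

Vm = 61.2 · log₁₀[(Σ P·[cation]ₒ + Σ P·[anion]ᵢ) / (Σ P·[cation]ᵢ + Σ P·[anion]ₒ)]
Numerator = 1×3.25 + 0.032×122 = 7.154
Denominator = 1×115 + 0.032×9.18 = 115.3
Vm = 61.2 · log₁₀(0.06205) = 61.2 × (-1.2073) = -73.88 mV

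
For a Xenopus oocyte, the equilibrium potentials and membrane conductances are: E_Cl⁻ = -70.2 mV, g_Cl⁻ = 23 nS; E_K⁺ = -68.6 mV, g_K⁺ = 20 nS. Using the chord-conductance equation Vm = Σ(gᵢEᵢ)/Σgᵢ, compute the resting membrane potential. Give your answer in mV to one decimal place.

-69.5 mV

Σ gᵢEᵢ = 23·(-70.2) + 20·(-68.6) = -2986.60
Σ gᵢ = 23 + 20 = 43
Vm = -2986.60 / 43 = -69.46 mV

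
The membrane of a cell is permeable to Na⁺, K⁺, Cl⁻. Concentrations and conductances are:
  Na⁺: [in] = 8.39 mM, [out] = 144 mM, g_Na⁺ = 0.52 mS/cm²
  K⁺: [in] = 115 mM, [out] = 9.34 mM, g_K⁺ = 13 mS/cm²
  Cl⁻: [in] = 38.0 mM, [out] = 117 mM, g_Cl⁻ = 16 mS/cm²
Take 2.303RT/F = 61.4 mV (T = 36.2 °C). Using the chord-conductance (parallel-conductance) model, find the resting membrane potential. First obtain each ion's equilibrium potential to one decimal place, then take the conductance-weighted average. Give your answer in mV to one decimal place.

-44.4 mV

E_Na⁺ = (61.4/1)·log₁₀(144/8.39) = 75.8 mV
E_K⁺ = (61.4/1)·log₁₀(9.34/115) = -66.9 mV
E_Cl⁻ = (61.4/-1)·log₁₀(117/38.0) = -30.0 mV
Vm = (Σ gᵢEᵢ)/(Σ gᵢ) = (0.52·75.8 + 13·-66.9 + 16·-30.0) / (0.52 + 13 + 16)
= -1310.28 / 29.52 = -44.39 mV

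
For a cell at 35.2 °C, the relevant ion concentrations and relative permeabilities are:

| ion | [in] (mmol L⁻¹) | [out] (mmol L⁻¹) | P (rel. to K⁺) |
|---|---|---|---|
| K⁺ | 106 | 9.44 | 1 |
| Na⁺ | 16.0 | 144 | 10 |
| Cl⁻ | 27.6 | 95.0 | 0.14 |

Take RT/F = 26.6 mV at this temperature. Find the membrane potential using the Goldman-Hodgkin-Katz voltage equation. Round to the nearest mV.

Vm = 26.6 · ln[(Σ P·[cation]ₒ + Σ P·[anion]ᵢ) / (Σ P·[cation]ᵢ + Σ P·[anion]ₒ)]
Numerator = 1×9.44 + 10×144 + 0.14×27.6 = 1453
Denominator = 1×106 + 10×16.0 + 0.14×95.0 = 279.3
Vm = 26.6 · ln(5.2034) = 26.6 × (1.6493) = 43.87 mV

44 mV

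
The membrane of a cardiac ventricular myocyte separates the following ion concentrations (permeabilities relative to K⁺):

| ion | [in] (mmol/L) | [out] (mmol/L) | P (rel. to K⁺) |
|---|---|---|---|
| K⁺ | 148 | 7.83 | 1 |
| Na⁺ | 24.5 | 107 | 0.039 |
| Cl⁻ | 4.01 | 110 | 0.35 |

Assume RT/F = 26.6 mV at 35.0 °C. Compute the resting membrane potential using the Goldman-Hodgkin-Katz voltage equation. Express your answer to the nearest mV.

Vm = 26.6 · ln[(Σ P·[cation]ₒ + Σ P·[anion]ᵢ) / (Σ P·[cation]ᵢ + Σ P·[anion]ₒ)]
Numerator = 1×7.83 + 0.039×107 + 0.35×4.01 = 13.41
Denominator = 1×148 + 0.039×24.5 + 0.35×110 = 187.5
Vm = 26.6 · ln(0.071518) = 26.6 × (-2.6378) = -70.17 mV

-70 mV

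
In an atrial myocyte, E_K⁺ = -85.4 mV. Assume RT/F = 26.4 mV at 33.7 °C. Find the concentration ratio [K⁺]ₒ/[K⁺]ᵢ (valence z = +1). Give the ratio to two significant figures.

0.039

ln([out]/[in]) = E·z/(26.4) = -85.4 × 1 / 26.4 = -3.2348
[out]/[in] = e^(-3.2348) = 0.03937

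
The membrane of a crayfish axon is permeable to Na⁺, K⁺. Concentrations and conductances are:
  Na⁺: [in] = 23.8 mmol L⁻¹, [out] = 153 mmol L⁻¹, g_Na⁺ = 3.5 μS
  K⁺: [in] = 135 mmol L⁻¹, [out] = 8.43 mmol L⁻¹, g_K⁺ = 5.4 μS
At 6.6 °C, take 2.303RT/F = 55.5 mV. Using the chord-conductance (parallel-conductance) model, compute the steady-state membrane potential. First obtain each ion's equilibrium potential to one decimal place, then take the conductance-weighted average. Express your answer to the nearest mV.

E_Na⁺ = (55.5/1)·log₁₀(153/23.8) = 44.9 mV
E_K⁺ = (55.5/1)·log₁₀(8.43/135) = -66.9 mV
Vm = (Σ gᵢEᵢ)/(Σ gᵢ) = (3.5·44.9 + 5.4·-66.9) / (3.5 + 5.4)
= -204.11 / 8.9 = -22.93 mV

-23 mV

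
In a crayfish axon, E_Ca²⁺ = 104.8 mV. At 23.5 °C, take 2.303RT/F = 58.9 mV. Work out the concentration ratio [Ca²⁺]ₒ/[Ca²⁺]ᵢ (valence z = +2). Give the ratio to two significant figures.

3600

log₁₀([out]/[in]) = E·z/(58.9) = 104.8 × 2 / 58.9 = 3.5586
[out]/[in] = 10^(3.5586) = 3619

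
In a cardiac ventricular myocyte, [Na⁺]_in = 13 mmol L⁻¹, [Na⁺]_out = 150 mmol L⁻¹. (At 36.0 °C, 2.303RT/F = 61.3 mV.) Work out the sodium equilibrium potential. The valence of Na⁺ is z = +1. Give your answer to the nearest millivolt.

65 mV

E = (61.3/z) · log₁₀([Na⁺]_out/[Na⁺]_in) with z = +1.
= (61.3/1) · log₁₀(150/13) = 61.30 · log₁₀(11.54)
= 61.30 · (1.0621) = 65.11 mV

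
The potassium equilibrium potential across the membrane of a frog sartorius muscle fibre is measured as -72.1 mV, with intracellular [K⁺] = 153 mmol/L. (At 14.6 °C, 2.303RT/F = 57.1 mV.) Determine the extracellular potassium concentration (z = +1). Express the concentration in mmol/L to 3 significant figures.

Nernst: E = (57.1/1) · log₁₀([out]/[in]), so log₁₀([out]/[in]) = -72.1 × 1 / 57.1 = -1.2627.
[out]/[in] = 10^(-1.2627) = 0.05461.
[out] = 0.05461 × 153 = 8.356 mmol/L.

8.36 mmol/L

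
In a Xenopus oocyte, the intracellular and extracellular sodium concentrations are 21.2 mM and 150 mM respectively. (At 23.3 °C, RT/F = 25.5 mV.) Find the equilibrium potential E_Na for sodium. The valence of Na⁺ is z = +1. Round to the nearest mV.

E = (25.5/z) · ln([Na⁺]_out/[Na⁺]_in) with z = +1.
= (25.5/1) · ln(150/21.2) = 25.50 · ln(7.075)
= 25.50 · (1.9566) = 49.89 mV

50 mV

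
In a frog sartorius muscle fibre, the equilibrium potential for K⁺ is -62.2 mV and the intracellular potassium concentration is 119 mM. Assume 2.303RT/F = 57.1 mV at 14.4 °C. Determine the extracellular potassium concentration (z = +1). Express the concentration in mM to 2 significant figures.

Nernst: E = (57.1/1) · log₁₀([out]/[in]), so log₁₀([out]/[in]) = -62.2 × 1 / 57.1 = -1.0893.
[out]/[in] = 10^(-1.0893) = 0.08141.
[out] = 0.08141 × 119 = 9.688 mM.

9.7 mM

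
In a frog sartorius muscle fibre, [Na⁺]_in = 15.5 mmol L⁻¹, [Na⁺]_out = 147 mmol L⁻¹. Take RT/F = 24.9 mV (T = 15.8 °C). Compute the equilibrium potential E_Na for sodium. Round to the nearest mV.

E = (24.9/z) · ln([Na⁺]_out/[Na⁺]_in) with z = +1.
= (24.9/1) · ln(147/15.5) = 24.90 · ln(9.484)
= 24.90 · (2.2496) = 56.01 mV

56 mV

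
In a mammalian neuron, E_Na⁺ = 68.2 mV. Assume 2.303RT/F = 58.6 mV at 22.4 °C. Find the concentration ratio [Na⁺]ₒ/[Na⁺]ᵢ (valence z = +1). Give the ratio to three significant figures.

14.6

log₁₀([out]/[in]) = E·z/(58.6) = 68.2 × 1 / 58.6 = 1.1638
[out]/[in] = 10^(1.1638) = 14.58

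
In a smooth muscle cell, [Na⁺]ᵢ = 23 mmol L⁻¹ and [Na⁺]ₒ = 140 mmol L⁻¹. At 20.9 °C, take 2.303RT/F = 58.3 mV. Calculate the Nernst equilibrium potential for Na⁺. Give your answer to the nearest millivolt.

46 mV

E = (58.3/z) · log₁₀([Na⁺]_out/[Na⁺]_in) with z = +1.
= (58.3/1) · log₁₀(140/23) = 58.30 · log₁₀(6.087)
= 58.30 · (0.7844) = 45.73 mV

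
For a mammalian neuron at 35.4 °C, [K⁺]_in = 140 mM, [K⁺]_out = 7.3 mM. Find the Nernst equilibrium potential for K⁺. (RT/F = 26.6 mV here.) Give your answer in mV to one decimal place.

E = (26.6/z) · ln([K⁺]_out/[K⁺]_in) with z = +1.
= (26.6/1) · ln(7.3/140) = 26.60 · ln(0.05214)
= 26.60 · (-2.9538) = -78.57 mV

-78.6 mV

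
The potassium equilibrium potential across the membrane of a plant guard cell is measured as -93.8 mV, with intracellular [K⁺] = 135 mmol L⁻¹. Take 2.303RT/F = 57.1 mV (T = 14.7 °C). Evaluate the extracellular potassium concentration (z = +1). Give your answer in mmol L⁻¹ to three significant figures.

Nernst: E = (57.1/1) · log₁₀([out]/[in]), so log₁₀([out]/[in]) = -93.8 × 1 / 57.1 = -1.6427.
[out]/[in] = 10^(-1.6427) = 0.02277.
[out] = 0.02277 × 135 = 3.073 mmol L⁻¹.

3.07 mmol L⁻¹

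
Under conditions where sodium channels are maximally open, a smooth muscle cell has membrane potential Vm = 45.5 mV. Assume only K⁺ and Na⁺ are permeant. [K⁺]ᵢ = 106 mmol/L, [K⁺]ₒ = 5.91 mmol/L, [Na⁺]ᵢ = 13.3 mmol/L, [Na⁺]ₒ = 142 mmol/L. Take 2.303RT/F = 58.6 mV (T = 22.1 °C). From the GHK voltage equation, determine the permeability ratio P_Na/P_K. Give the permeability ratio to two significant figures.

Let α = P_Na/P_K. GHK: Vm = 58.6·log₁₀[(Kₒ + α·Naₒ)/(Kᵢ + α·Naᵢ)].
10^(Vm/58.6) = 10^(45.5/58.6) = 5.9765
So 5.9765·(Kᵢ + α·Naᵢ) = Kₒ + α·Naₒ → α = (5.9765·106.0 − 5.91) / (142.0 − 5.9765·13.3)
α = (633.5 − 5.91) / (142.0 − 79.49) = 627.6/62.51 = 10.04

10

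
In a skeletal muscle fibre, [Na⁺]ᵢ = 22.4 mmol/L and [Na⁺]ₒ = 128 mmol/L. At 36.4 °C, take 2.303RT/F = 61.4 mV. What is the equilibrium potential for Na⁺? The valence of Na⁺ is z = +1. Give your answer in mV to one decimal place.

46.5 mV

E = (61.4/z) · log₁₀([Na⁺]_out/[Na⁺]_in) with z = +1.
= (61.4/1) · log₁₀(128/22.4) = 61.40 · log₁₀(5.714)
= 61.40 · (0.7570) = 46.48 mV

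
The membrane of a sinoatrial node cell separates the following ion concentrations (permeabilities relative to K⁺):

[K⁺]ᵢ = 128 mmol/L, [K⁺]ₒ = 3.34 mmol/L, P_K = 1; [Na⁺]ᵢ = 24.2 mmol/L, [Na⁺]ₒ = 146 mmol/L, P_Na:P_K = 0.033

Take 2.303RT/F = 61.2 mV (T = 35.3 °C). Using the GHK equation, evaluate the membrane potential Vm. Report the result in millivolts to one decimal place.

Vm = 61.2 · log₁₀[(Σ P·[cation]ₒ + Σ P·[anion]ᵢ) / (Σ P·[cation]ᵢ + Σ P·[anion]ₒ)]
Numerator = 1×3.34 + 0.033×146 = 8.158
Denominator = 1×128 + 0.033×24.2 = 128.8
Vm = 61.2 · log₁₀(0.063339) = 61.2 × (-1.1983) = -73.34 mV

-73.3 mV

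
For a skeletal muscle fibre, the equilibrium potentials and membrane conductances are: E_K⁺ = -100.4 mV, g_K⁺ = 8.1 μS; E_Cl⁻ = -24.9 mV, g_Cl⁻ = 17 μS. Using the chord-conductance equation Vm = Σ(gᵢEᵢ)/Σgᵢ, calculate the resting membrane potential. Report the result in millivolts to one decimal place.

-49.3 mV

Σ gᵢEᵢ = 8.1·(-100.4) + 17·(-24.9) = -1236.54
Σ gᵢ = 8.1 + 17 = 25.1
Vm = -1236.54 / 25.1 = -49.26 mV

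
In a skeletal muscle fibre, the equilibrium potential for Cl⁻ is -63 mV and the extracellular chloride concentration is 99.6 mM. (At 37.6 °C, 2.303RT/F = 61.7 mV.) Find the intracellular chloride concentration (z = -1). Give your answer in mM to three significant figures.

Nernst: E = (61.7/-1) · log₁₀([out]/[in]), so log₁₀([out]/[in]) = -63.0 × -1 / 61.7 = 1.0211.
[out]/[in] = 10^(1.0211) = 10.5.
[in] = 99.6 / 10.5 = 9.488 mM.

9.49 mM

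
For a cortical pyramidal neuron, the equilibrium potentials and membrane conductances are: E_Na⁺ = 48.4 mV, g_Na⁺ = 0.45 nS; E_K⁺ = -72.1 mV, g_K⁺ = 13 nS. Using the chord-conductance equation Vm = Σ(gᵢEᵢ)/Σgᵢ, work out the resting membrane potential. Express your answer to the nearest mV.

-68 mV

Σ gᵢEᵢ = 0.45·(48.4) + 13·(-72.1) = -915.52
Σ gᵢ = 0.45 + 13 = 13.45
Vm = -915.52 / 13.45 = -68.07 mV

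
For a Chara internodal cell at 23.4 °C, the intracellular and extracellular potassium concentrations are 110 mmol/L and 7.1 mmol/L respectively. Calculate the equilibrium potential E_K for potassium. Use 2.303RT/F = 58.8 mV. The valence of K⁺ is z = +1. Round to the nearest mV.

-70 mV

E = (58.8/z) · log₁₀([K⁺]_out/[K⁺]_in) with z = +1.
= (58.8/1) · log₁₀(7.1/110) = 58.80 · log₁₀(0.06455)
= 58.80 · (-1.1901) = -69.98 mV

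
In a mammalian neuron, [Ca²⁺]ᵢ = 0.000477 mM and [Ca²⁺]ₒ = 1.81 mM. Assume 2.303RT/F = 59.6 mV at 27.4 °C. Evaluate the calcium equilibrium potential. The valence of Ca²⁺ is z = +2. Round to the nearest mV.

107 mV

E = (59.6/z) · log₁₀([Ca²⁺]_out/[Ca²⁺]_in) with z = +2.
= (59.6/2) · log₁₀(1.81/0.000477) = 29.80 · log₁₀(3795)
= 29.80 · (3.5792) = 106.66 mV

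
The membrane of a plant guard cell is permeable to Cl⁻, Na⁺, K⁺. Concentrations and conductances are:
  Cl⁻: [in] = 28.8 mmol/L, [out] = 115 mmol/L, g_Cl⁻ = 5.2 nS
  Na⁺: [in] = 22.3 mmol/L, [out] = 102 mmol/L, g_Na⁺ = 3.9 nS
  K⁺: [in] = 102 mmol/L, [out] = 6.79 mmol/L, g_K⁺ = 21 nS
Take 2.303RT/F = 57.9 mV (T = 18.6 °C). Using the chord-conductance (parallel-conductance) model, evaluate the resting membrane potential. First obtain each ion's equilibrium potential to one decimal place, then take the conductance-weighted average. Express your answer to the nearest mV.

E_Cl⁻ = (57.9/-1)·log₁₀(115/28.8) = -34.8 mV
E_Na⁺ = (57.9/1)·log₁₀(102/22.3) = 38.2 mV
E_K⁺ = (57.9/1)·log₁₀(6.79/102) = -68.1 mV
Vm = (Σ gᵢEᵢ)/(Σ gᵢ) = (5.2·-34.8 + 3.9·38.2 + 21·-68.1) / (5.2 + 3.9 + 21)
= -1462.08 / 30.1 = -48.57 mV

-49 mV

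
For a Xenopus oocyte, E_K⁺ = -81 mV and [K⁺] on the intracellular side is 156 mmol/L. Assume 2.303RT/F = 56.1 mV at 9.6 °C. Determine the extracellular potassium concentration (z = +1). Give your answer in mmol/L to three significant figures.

5.61 mmol/L

Nernst: E = (56.1/1) · log₁₀([out]/[in]), so log₁₀([out]/[in]) = -81.0 × 1 / 56.1 = -1.4439.
[out]/[in] = 10^(-1.4439) = 0.03599.
[out] = 0.03599 × 156 = 5.614 mmol/L.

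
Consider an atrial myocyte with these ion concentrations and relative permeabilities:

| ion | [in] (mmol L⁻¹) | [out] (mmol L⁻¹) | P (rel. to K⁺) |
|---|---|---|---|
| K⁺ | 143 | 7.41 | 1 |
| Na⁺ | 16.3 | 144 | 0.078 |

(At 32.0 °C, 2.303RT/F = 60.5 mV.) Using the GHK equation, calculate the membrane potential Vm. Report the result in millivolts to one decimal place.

-53.8 mV

Vm = 60.5 · log₁₀[(Σ P·[cation]ₒ + Σ P·[anion]ᵢ) / (Σ P·[cation]ᵢ + Σ P·[anion]ₒ)]
Numerator = 1×7.41 + 0.078×144 = 18.64
Denominator = 1×143 + 0.078×16.3 = 144.3
Vm = 60.5 · log₁₀(0.12921) = 60.5 × (-0.8887) = -53.77 mV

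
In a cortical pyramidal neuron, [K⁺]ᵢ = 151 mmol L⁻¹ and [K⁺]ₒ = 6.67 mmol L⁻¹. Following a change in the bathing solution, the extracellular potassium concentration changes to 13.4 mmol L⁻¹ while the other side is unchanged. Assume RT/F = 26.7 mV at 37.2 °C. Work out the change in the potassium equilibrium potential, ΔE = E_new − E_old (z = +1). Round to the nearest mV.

E_old = (26.7/1)·ln(6.67/151) = -83.29 mV
E_new = (26.7/1)·ln(13.4/151) = -64.67 mV
ΔE = -64.67 − (-83.29) = 18.63 mV

19 mV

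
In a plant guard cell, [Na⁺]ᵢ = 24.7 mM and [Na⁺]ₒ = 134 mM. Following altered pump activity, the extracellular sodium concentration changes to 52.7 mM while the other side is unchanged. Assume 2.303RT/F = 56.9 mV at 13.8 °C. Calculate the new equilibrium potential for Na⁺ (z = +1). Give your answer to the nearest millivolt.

19 mV

After the shift: [Na⁺]_out = 52.7, [Na⁺]_in = 24.7 mM.
E_new = (56.9/1)·log₁₀(52.7/24.7) = 56.90 · (0.3291) = 18.73 mV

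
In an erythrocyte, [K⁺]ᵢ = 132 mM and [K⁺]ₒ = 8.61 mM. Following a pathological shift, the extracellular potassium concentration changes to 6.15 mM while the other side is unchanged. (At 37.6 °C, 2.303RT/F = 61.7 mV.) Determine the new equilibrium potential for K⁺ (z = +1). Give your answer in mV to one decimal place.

After the shift: [K⁺]_out = 6.15, [K⁺]_in = 132 mM.
E_new = (61.7/1)·log₁₀(6.15/132) = 61.70 · (-1.3317) = -82.17 mV

-82.2 mV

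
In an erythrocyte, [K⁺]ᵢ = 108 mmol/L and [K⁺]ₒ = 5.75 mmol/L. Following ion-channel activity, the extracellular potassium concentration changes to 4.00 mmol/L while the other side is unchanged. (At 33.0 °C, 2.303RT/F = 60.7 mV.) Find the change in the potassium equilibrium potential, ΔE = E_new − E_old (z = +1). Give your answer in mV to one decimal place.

-9.6 mV

E_old = (60.7/1)·log₁₀(5.75/108) = -77.32 mV
E_new = (60.7/1)·log₁₀(4.00/108) = -86.88 mV
ΔE = -86.88 − (-77.32) = -9.57 mV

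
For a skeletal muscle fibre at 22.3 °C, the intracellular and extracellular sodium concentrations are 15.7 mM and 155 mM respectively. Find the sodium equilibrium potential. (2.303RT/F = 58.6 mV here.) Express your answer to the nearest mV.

58 mV

E = (58.6/z) · log₁₀([Na⁺]_out/[Na⁺]_in) with z = +1.
= (58.6/1) · log₁₀(155/15.7) = 58.60 · log₁₀(9.873)
= 58.60 · (0.9944) = 58.27 mV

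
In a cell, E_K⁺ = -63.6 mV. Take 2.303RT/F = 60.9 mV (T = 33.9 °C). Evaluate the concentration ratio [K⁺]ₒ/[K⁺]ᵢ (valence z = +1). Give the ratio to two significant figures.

0.090

log₁₀([out]/[in]) = E·z/(60.9) = -63.6 × 1 / 60.9 = -1.0443
[out]/[in] = 10^(-1.0443) = 0.0903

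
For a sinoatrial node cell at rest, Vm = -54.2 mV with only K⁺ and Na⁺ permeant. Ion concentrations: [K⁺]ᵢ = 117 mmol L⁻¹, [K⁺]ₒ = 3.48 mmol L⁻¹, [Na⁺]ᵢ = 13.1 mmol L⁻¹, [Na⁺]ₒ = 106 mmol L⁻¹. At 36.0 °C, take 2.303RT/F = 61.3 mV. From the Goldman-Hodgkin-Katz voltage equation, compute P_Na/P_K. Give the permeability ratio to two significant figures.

Let α = P_Na/P_K. GHK: Vm = 61.3·log₁₀[(Kₒ + α·Naₒ)/(Kᵢ + α·Naᵢ)].
10^(Vm/61.3) = 10^(-54.2/61.3) = 0.13056
So 0.13056·(Kᵢ + α·Naᵢ) = Kₒ + α·Naₒ → α = (0.13056·117.0 − 3.48) / (106.0 − 0.13056·13.1)
α = (15.28 − 3.48) / (106.0 − 1.71) = 11.8/104.3 = 0.1131

0.11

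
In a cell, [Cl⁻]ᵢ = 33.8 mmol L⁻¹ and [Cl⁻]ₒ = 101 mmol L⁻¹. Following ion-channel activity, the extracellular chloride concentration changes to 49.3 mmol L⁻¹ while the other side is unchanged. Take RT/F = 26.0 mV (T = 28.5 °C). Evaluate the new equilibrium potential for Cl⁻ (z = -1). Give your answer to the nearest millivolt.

-10 mV

After the shift: [Cl⁻]_out = 49.3, [Cl⁻]_in = 33.8 mmol L⁻¹.
E_new = (26.0/-1)·ln(49.3/33.8) = -26.00 · (0.3775) = -9.81 mV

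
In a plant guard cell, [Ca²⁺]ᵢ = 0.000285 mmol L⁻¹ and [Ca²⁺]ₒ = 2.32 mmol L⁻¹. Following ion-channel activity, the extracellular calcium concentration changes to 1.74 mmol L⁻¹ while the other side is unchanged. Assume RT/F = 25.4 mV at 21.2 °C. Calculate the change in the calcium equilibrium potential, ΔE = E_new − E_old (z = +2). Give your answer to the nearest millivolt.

E_old = (25.4/2)·ln(2.32/0.000285) = 114.36 mV
E_new = (25.4/2)·ln(1.74/0.000285) = 110.70 mV
ΔE = 110.70 − (114.36) = -3.65 mV

-4 mV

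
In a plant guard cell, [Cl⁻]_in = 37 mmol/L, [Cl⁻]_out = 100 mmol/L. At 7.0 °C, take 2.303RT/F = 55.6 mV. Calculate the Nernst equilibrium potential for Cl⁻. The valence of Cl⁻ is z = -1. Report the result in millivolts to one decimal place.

-24.0 mV

E = (55.6/z) · log₁₀([Cl⁻]_out/[Cl⁻]_in) with z = -1.
For an anion, dividing by z = -1 reverses the sign.
= (55.6/-1) · log₁₀(100/37) = -55.60 · log₁₀(2.703)
= -55.60 · (0.4318) = -24.01 mV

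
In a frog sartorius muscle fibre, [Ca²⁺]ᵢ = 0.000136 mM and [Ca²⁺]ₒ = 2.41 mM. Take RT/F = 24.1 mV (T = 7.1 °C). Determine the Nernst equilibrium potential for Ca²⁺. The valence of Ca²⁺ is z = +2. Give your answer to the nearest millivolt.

E = (24.1/z) · ln([Ca²⁺]_out/[Ca²⁺]_in) with z = +2.
= (24.1/2) · ln(2.41/0.000136) = 12.05 · ln(1.772e+04)
= 12.05 · (9.7825) = 117.88 mV

118 mV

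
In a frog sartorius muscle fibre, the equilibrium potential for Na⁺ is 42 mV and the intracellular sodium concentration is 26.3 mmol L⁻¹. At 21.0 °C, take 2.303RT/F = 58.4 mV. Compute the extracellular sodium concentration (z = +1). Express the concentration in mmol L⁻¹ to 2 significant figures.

Nernst: E = (58.4/1) · log₁₀([out]/[in]), so log₁₀([out]/[in]) = 42.0 × 1 / 58.4 = 0.7192.
[out]/[in] = 10^(0.7192) = 5.238.
[out] = 5.238 × 26.3 = 137.8 mmol L⁻¹.

140 mmol L⁻¹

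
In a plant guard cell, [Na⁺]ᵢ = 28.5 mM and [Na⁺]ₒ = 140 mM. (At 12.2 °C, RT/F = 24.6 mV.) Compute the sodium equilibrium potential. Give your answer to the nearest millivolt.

39 mV

E = (24.6/z) · ln([Na⁺]_out/[Na⁺]_in) with z = +1.
= (24.6/1) · ln(140/28.5) = 24.60 · ln(4.912)
= 24.60 · (1.5917) = 39.16 mV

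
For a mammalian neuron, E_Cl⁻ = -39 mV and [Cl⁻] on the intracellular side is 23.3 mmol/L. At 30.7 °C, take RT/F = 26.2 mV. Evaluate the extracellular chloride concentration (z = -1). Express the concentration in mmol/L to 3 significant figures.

Nernst: E = (26.2/-1) · ln([out]/[in]), so ln([out]/[in]) = -39.0 × -1 / 26.2 = 1.4885.
[out]/[in] = e^(1.4885) = 4.431.
[out] = 4.431 × 23.3 = 103.2 mmol/L.

103 mmol/L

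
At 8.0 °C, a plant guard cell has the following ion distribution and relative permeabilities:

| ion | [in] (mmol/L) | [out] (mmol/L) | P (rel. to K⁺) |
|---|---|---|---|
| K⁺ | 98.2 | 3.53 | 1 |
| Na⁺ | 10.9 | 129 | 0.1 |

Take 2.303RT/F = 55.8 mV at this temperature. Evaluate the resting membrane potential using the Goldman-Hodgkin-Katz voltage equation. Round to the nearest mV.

-44 mV

Vm = 55.8 · log₁₀[(Σ P·[cation]ₒ + Σ P·[anion]ᵢ) / (Σ P·[cation]ᵢ + Σ P·[anion]ₒ)]
Numerator = 1×3.53 + 0.1×129 = 16.43
Denominator = 1×98.2 + 0.1×10.9 = 99.29
Vm = 55.8 · log₁₀(0.16547) = 55.8 × (-0.7813) = -43.59 mV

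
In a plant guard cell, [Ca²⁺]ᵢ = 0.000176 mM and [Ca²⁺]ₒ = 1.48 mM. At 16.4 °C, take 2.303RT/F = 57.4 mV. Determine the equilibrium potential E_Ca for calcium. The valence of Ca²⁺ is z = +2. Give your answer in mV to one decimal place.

112.6 mV

E = (57.4/z) · log₁₀([Ca²⁺]_out/[Ca²⁺]_in) with z = +2.
= (57.4/2) · log₁₀(1.48/0.000176) = 28.70 · log₁₀(8409)
= 28.70 · (3.9247) = 112.64 mV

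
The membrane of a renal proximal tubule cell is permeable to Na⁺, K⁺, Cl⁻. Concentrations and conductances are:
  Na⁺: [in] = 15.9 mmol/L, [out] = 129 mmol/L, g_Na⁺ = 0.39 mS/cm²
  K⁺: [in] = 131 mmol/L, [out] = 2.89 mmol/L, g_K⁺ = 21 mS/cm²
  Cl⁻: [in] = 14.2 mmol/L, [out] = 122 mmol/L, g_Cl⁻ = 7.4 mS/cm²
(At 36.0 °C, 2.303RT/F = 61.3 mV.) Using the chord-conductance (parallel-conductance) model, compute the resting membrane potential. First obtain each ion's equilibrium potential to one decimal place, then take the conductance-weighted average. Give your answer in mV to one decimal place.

-88.0 mV

E_Na⁺ = (61.3/1)·log₁₀(129/15.9) = 55.7 mV
E_K⁺ = (61.3/1)·log₁₀(2.89/131) = -101.5 mV
E_Cl⁻ = (61.3/-1)·log₁₀(122/14.2) = -57.3 mV
Vm = (Σ gᵢEᵢ)/(Σ gᵢ) = (0.39·55.7 + 21·-101.5 + 7.4·-57.3) / (0.39 + 21 + 7.4)
= -2533.80 / 28.79 = -88.01 mV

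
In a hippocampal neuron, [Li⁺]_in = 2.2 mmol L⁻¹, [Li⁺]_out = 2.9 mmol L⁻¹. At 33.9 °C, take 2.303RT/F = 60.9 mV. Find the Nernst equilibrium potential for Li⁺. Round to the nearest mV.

7 mV

E = (60.9/z) · log₁₀([Li⁺]_out/[Li⁺]_in) with z = +1.
= (60.9/1) · log₁₀(2.9/2.2) = 60.90 · log₁₀(1.318)
= 60.90 · (0.1200) = 7.31 mV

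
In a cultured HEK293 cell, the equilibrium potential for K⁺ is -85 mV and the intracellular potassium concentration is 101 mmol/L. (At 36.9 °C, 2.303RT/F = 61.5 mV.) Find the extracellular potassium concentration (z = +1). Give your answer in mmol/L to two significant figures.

4.2 mmol/L

Nernst: E = (61.5/1) · log₁₀([out]/[in]), so log₁₀([out]/[in]) = -85.0 × 1 / 61.5 = -1.3821.
[out]/[in] = 10^(-1.3821) = 0.04148.
[out] = 0.04148 × 101 = 4.19 mmol/L.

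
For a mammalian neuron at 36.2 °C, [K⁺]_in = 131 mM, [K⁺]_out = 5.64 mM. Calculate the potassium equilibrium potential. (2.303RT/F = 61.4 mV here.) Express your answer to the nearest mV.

E = (61.4/z) · log₁₀([K⁺]_out/[K⁺]_in) with z = +1.
= (61.4/1) · log₁₀(5.64/131) = 61.40 · log₁₀(0.04305)
= 61.40 · (-1.3660) = -83.87 mV

-84 mV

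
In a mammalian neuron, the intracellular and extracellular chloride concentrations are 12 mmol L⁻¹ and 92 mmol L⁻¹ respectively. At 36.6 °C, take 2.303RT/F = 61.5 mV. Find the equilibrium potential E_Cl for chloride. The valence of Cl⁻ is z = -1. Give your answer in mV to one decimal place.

-54.4 mV

E = (61.5/z) · log₁₀([Cl⁻]_out/[Cl⁻]_in) with z = -1.
For an anion, dividing by z = -1 reverses the sign.
= (61.5/-1) · log₁₀(92/12) = -61.50 · log₁₀(7.667)
= -61.50 · (0.8846) = -54.40 mV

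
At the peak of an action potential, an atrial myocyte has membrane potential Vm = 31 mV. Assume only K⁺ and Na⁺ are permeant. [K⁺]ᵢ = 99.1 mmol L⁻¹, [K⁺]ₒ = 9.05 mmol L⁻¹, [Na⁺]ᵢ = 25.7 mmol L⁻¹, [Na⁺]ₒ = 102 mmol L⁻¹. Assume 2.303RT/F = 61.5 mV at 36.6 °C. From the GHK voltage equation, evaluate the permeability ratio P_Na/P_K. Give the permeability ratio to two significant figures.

15

Let α = P_Na/P_K. GHK: Vm = 61.5·log₁₀[(Kₒ + α·Naₒ)/(Kᵢ + α·Naᵢ)].
10^(Vm/61.5) = 10^(31.0/61.5) = 3.192
So 3.192·(Kᵢ + α·Naᵢ) = Kₒ + α·Naₒ → α = (3.192·99.1 − 9.05) / (102.0 − 3.192·25.7)
α = (316.3 − 9.05) / (102.0 − 82.03) = 307.3/19.97 = 15.39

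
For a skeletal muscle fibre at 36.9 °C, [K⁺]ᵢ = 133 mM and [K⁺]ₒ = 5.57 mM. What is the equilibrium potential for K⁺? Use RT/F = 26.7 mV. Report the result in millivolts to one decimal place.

-84.7 mV

E = (26.7/z) · ln([K⁺]_out/[K⁺]_in) with z = +1.
= (26.7/1) · ln(5.57/133) = 26.70 · ln(0.04188)
= 26.70 · (-3.1730) = -84.72 mV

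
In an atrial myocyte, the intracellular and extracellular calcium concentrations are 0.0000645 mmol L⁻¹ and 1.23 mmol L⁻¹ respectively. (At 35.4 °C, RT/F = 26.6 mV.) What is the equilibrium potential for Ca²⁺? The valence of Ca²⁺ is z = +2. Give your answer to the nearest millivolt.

131 mV

E = (26.6/z) · ln([Ca²⁺]_out/[Ca²⁺]_in) with z = +2.
= (26.6/2) · ln(1.23/0.0000645) = 13.30 · ln(1.907e+04)
= 13.30 · (9.8559) = 131.08 mV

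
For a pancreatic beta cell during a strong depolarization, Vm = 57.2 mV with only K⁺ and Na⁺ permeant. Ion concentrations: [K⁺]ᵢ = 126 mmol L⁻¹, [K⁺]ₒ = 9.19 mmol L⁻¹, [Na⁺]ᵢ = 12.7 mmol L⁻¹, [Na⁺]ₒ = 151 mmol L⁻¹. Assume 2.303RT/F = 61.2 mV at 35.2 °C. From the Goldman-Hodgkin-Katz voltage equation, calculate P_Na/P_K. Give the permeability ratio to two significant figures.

Let α = P_Na/P_K. GHK: Vm = 61.2·log₁₀[(Kₒ + α·Naₒ)/(Kᵢ + α·Naᵢ)].
10^(Vm/61.2) = 10^(57.2/61.2) = 8.6028
So 8.6028·(Kᵢ + α·Naᵢ) = Kₒ + α·Naₒ → α = (8.6028·126.0 − 9.19) / (151.0 − 8.6028·12.7)
α = (1084 − 9.19) / (151.0 − 109.3) = 1075/41.74 = 25.75

26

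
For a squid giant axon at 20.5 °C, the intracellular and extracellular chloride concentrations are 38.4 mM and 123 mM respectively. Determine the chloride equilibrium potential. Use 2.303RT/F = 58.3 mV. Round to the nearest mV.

E = (58.3/z) · log₁₀([Cl⁻]_out/[Cl⁻]_in) with z = -1.
For an anion, dividing by z = -1 reverses the sign.
= (58.3/-1) · log₁₀(123/38.4) = -58.30 · log₁₀(3.203)
= -58.30 · (0.5056) = -29.47 mV

-29 mV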